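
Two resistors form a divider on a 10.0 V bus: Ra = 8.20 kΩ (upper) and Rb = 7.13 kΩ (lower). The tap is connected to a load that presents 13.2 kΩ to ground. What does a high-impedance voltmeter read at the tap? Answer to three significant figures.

The load sits in parallel with Rb: Rb‖R_L = (7.13 × 13.2) / (7.13 + 13.2) = 4.629 kΩ.
V_out = 10.0 × 4.629 / (8.20 + 4.629) = 10.0 × 4.629/12.83 = 3.61 V.

V_out ≈ 3.61 V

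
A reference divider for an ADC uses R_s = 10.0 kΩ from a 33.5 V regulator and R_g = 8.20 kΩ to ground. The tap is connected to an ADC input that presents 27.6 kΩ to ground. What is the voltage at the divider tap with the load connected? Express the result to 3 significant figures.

The load sits in parallel with R_g: R_g‖R_L = (8.20 × 27.6) / (8.20 + 27.6) = 6.322 kΩ.
V_out = 33.5 × 6.322 / (10.0 + 6.322) = 33.5 × 6.322/16.32 = 13.0 V.

V_out ≈ 13.0 V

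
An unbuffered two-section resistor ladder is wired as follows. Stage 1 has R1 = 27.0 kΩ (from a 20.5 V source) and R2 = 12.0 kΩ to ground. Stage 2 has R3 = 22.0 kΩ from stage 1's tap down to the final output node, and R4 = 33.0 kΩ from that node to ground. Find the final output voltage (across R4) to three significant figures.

Stage 2 presents R3+R4 = 55.00 kΩ as a load on stage 1's tap.
Stage 1's lower leg becomes R2‖(R3+R4) = 9.851 kΩ, so V_mid = 20.5 × 9.851/36.85 = 5.480 V.
Stage 2 is itself unloaded: V_out = V_mid × R4/(R3+R4) = 5.480 × 33.0/55.00 = 3.29 V.

V_out ≈ 3.29 V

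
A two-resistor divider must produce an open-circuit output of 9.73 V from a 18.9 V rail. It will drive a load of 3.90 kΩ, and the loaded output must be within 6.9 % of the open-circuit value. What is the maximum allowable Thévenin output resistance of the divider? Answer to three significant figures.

R_th ≤ 289 Ω

Loading drop = R_th/(R_th + R_L) ≤ 0.0690, so R_th ≤ R_L · ε/(1−ε) = 3.90 kΩ × 0.0690/0.9310 = 289 Ω.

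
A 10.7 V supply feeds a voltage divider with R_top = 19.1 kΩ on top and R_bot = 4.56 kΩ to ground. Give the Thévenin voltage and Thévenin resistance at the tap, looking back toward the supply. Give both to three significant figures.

V_th = 2.06 V, R_th = 3.68 kΩ

V_th is the open-circuit tap voltage: 10.7 × 4.56/(19.1 + 4.56) = 2.06 V.
With the supply zeroed, R_top and R_bot appear in parallel from the tap: R_th = R_top‖R_bot = (19.1 × 4.56)/23.66 = 3.68 kΩ.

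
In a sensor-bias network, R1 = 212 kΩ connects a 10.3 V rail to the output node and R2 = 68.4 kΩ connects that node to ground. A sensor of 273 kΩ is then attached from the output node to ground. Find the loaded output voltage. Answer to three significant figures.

V_out ≈ 2.11 V

The load sits in parallel with R2: R2‖R_L = (68.4 × 273) / (68.4 + 273) = 54.70 kΩ.
V_out = 10.3 × 54.70 / (212 + 54.70) = 10.3 × 54.70/266.7 = 2.11 V.
(Unloaded it would have been 2.51 V.)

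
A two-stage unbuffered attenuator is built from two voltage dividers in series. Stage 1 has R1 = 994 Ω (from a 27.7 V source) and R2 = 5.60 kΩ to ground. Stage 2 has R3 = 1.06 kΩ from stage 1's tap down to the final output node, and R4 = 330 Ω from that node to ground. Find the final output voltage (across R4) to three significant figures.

V_out ≈ 3.47 V

Stage 2 presents R3+R4 = 1390 Ω as a load on stage 1's tap.
Stage 1's lower leg becomes R2‖(R3+R4) = 1114 Ω, so V_mid = 27.7 × 1114/2108 = 14.64 V.
Stage 2 is itself unloaded: V_out = V_mid × R4/(R3+R4) = 14.64 × 330/1390 = 3.47 V.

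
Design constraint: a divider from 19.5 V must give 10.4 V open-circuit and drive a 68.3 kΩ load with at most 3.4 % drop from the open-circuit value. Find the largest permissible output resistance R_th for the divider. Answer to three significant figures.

Loading drop = R_th/(R_th + R_L) ≤ 0.0340, so R_th ≤ R_L · ε/(1−ε) = 68.3 kΩ × 0.0340/0.9660 = 2.40 kΩ.
(Any R1, R2 with R2/(R1+R2) = 0.533 and R1‖R2 ≤ 2.40 kΩ will meet the spec.)

R_th ≤ 2.40 kΩ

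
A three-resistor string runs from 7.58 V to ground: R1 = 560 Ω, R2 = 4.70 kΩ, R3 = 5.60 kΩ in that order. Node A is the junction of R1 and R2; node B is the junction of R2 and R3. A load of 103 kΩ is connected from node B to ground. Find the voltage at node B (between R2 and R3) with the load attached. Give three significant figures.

At node B, R3 is in parallel with the load: R3‖R_L = 5311 Ω.
Below node A the resistance is R2 + (R3‖R_L) = 10010 Ω, so V_A = 7.58 × 10010/10570 = 7.178 V.
Then V_B = V_A × (R3‖R_L)/(R2 + R3‖R_L) = 7.178 × 5311/10010 = 3.81 V.

V ≈ 3.81 V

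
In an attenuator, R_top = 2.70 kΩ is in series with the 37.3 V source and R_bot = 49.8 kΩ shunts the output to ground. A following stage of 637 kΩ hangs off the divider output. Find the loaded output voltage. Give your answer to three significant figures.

V_out ≈ 35.2 V

The load sits in parallel with R_bot: R_bot‖R_L = (49.8 × 637) / (49.8 + 637) = 46.19 kΩ.
V_out = 37.3 × 46.19 / (2.70 + 46.19) = 37.3 × 46.19/48.89 = 35.2 V.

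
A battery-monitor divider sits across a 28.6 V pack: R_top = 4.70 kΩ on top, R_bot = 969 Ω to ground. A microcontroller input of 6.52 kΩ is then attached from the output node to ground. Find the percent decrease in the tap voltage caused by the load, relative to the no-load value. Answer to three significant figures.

11.0 %

The divider's output (Thévenin) resistance is R_top‖R_bot = 803.4 Ω.
Fractional drop under load = R_th/(R_th + R_L) = 803.4 / (803.4 + 6520) = 0.1097.
So the output falls by 11.0 %.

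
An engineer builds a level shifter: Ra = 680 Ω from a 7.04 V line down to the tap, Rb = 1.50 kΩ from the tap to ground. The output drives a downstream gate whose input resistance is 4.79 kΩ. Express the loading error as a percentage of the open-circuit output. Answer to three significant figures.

Unloaded V = 7.04 × 1500/2180 = 4.8440 V.
Loaded: Rb‖R_L = 1142 Ω, giving V = 7.04 × 1142/1822 = 4.4130 V.
Drop = (4.8440 − 4.4130) / 4.8440 = 8.90 %.

8.90 %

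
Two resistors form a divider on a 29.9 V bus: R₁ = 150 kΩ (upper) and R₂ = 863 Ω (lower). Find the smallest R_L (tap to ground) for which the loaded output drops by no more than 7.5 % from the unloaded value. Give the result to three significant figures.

Output resistance R_th = R₁‖R₂ = (150000 × 863)/150900 = 858.1 Ω.
The fractional drop is R_th/(R_th + R_L); requiring this ≤ 0.0750 gives R_L ≥ R_th(1/0.0750 − 1) = 858.1 × 12.33 = 10.6 kΩ.

R_L(min) ≈ 10.6 kΩ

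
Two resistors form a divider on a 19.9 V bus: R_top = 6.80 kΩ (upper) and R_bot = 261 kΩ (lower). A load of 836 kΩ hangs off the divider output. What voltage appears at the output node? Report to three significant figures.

V_out ≈ 19.2 V

The load sits in parallel with R_bot: R_bot‖R_L = (261 × 836) / (261 + 836) = 198.9 kΩ.
V_out = 19.9 × 198.9 / (6.80 + 198.9) = 19.9 × 198.9/205.7 = 19.2 V.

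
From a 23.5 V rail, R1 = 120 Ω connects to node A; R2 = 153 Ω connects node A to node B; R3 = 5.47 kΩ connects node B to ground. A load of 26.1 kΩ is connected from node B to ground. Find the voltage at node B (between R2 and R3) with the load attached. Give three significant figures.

At node B, R3 is in parallel with the load: R3‖R_L = 4522 Ω.
Below node A the resistance is R2 + (R3‖R_L) = 4675 Ω, so V_A = 23.5 × 4675/4795 = 22.91 V.
Then V_B = V_A × (R3‖R_L)/(R2 + R3‖R_L) = 22.91 × 4522/4675 = 22.2 V.

V ≈ 22.2 V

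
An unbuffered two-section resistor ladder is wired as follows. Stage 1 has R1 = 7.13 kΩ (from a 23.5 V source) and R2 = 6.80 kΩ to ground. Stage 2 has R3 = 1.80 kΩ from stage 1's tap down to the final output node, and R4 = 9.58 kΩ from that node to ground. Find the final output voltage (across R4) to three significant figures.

Stage 2 presents R3+R4 = 11.38 kΩ as a load on stage 1's tap.
Stage 1's lower leg becomes R2‖(R3+R4) = 4.257 kΩ, so V_mid = 23.5 × 4.257/11.39 = 8.785 V.
Stage 2 is itself unloaded: V_out = V_mid × R4/(R3+R4) = 8.785 × 9.58/11.38 = 7.40 V.

V_out ≈ 7.40 V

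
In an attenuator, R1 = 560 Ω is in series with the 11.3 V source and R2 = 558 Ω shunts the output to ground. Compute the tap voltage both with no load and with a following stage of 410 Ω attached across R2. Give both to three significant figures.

Open-circuit: V = 11.3 × 558/(560 + 558) = 5.64 V.
With the load, R2 becomes R2‖R_L = 236.3 Ω, so V = 11.3 × 236.3/796.3 = 3.35 V.

Unloaded: 5.64 V; loaded: 3.35 V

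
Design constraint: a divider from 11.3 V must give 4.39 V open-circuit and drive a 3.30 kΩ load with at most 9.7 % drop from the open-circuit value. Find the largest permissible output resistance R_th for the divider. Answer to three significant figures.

Loading drop = R_th/(R_th + R_L) ≤ 0.0970, so R_th ≤ R_L · ε/(1−ε) = 3.30 kΩ × 0.0970/0.9030 = 354 Ω.
(Any R1, R2 with R2/(R1+R2) = 0.388 and R1‖R2 ≤ 354 Ω will meet the spec.)

R_th ≤ 354 Ω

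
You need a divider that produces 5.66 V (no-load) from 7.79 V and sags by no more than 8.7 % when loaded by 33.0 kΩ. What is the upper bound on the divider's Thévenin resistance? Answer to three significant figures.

R_th ≤ 3.14 kΩ

Loading drop = R_th/(R_th + R_L) ≤ 0.0870, so R_th ≤ R_L · ε/(1−ε) = 33.0 kΩ × 0.0870/0.9130 = 3.14 kΩ.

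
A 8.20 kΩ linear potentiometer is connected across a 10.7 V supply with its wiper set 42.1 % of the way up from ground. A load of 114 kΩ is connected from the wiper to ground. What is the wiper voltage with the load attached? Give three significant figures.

The wiper splits the pot into (1−α)R = 4.748 kΩ above and αR = 3.452 kΩ below.
Lower section ‖ load = 3.351 kΩ.
V_wiper = 10.7 × 3.351/(4.748 + 3.351) = 4.43 V.

V ≈ 4.43 V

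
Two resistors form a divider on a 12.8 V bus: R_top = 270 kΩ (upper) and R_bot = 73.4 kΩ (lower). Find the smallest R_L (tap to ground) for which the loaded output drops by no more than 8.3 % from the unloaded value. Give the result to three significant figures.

R_L(min) ≈ 638 kΩ

Output resistance R_th = R_top‖R_bot = (270 × 73.4)/343.4 = 57.71 kΩ.
The fractional drop is R_th/(R_th + R_L); requiring this ≤ 0.0830 gives R_L ≥ R_th(1/0.0830 − 1) = 57.71 × 11.05 = 638 kΩ.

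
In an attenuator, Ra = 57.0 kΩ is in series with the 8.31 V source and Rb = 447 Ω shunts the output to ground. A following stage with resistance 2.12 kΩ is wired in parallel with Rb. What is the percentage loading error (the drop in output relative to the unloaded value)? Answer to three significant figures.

The divider's output (Thévenin) resistance is Ra‖Rb = 443.5 Ω.
Fractional drop under load = R_th/(R_th + R_L) = 443.5 / (443.5 + 2120) = 0.1730.
So the output falls by 17.3 %.

17.3 %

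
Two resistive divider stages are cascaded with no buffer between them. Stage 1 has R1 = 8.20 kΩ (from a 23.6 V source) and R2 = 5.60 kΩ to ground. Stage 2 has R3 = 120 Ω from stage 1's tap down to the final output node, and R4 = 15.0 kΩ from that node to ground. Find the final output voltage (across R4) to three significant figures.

Stage 2 presents R3+R4 = 15120 Ω as a load on stage 1's tap.
Stage 1's lower leg becomes R2‖(R3+R4) = 4086 Ω, so V_mid = 23.6 × 4086/12290 = 7.849 V.
Stage 2 is itself unloaded: V_out = V_mid × R4/(R3+R4) = 7.849 × 15000/15120 = 7.79 V.

V_out ≈ 7.79 V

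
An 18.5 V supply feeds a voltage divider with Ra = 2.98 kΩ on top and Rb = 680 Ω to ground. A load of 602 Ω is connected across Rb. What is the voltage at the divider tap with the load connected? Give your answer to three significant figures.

The load sits in parallel with Rb: Rb‖R_L = (680 × 602) / (680 + 602) = 319.3 Ω.
V_out = 18.5 × 319.3 / (2980 + 319.3) = 18.5 × 319.3/3299 = 1.79 V.

V_out ≈ 1.79 V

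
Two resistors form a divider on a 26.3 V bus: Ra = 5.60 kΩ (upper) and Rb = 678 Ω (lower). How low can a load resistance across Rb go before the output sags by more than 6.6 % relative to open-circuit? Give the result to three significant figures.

R_L(min) ≈ 8.56 kΩ

Output resistance R_th = Ra‖Rb = (5600 × 678)/6278 = 604.8 Ω.
The fractional drop is R_th/(R_th + R_L); requiring this ≤ 0.0660 gives R_L ≥ R_th(1/0.0660 − 1) = 604.8 × 14.15 = 8.56 kΩ.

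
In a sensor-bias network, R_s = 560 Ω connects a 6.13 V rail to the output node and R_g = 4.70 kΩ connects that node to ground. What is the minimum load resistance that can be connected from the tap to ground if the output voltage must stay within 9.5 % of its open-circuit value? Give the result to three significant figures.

Output resistance R_th = R_s‖R_g = (560 × 4700)/5260 = 500.4 Ω.
The fractional drop is R_th/(R_th + R_L); requiring this ≤ 0.0950 gives R_L ≥ R_th(1/0.0950 − 1) = 500.4 × 9.526 = 4.77 kΩ.

R_L(min) ≈ 4.77 kΩ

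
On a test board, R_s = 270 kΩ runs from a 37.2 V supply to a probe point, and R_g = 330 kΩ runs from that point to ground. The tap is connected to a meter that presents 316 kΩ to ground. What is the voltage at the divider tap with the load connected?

V_out ≈ 13.9 V

The load sits in parallel with R_g: R_g‖R_L = (330 × 316) / (330 + 316) = 161.4 kΩ.
V_out = 37.2 × 161.4 / (270 + 161.4) = 37.2 × 161.4/431.4 = 13.9 V.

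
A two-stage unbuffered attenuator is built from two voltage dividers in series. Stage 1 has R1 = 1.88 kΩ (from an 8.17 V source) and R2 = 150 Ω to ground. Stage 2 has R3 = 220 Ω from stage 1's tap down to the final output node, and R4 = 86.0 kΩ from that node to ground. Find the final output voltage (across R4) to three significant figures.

Stage 2 presents R3+R4 = 86220 Ω as a load on stage 1's tap.
Stage 1's lower leg becomes R2‖(R3+R4) = 149.7 Ω, so V_mid = 8.17 × 149.7/2030 = 0.6027 V.
Stage 2 is itself unloaded: V_out = V_mid × R4/(R3+R4) = 0.6027 × 86000/86220 = 0.601 V.

V_out ≈ 0.601 V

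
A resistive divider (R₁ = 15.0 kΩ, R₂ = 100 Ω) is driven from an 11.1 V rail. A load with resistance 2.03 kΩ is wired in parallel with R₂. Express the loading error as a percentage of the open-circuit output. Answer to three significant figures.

The divider's output (Thévenin) resistance is R₁‖R₂ = 99.34 Ω.
Fractional drop under load = R_th/(R_th + R_L) = 99.34 / (99.34 + 2030) = 0.04665.
So the output falls by 4.67 %.

4.67 %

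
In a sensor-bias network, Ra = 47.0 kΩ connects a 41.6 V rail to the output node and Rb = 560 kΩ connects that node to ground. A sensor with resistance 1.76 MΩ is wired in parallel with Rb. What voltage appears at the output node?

V_out ≈ 37.5 V

The load sits in parallel with Rb: Rb‖R_L = (560 × 1760) / (560 + 1760) = 424.8 kΩ.
V_out = 41.6 × 424.8 / (47.0 + 424.8) = 41.6 × 424.8/471.8 = 37.5 V.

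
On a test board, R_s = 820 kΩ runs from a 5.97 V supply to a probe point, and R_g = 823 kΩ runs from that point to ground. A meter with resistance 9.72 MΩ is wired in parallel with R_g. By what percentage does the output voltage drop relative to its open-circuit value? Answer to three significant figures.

The divider's output (Thévenin) resistance is R_s‖R_g = 410.7 kΩ.
Fractional drop under load = R_th/(R_th + R_L) = 410.7 / (410.7 + 9720) = 0.04054.
So the output falls by 4.05 %.

4.05 %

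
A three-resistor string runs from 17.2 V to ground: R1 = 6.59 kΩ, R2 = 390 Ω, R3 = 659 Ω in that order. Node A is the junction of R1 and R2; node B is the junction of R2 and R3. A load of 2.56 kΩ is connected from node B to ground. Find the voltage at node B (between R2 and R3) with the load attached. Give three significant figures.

At node B, R3 is in parallel with the load: R3‖R_L = 524.1 Ω.
Below node A the resistance is R2 + (R3‖R_L) = 914.1 Ω, so V_A = 17.2 × 914.1/7504 = 2.095 V.
Then V_B = V_A × (R3‖R_L)/(R2 + R3‖R_L) = 2.095 × 524.1/914.1 = 1.20 V.

V ≈ 1.20 V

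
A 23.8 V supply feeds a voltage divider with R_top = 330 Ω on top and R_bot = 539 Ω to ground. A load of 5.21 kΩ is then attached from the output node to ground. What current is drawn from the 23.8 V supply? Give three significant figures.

R_bot‖R_L = 488.5 Ω, so the source sees R_top + R_bot‖R_L = 818.5 Ω.
I = 23.8 V / 818.5 Ω = 29.1 mA.

I ≈ 29.1 mA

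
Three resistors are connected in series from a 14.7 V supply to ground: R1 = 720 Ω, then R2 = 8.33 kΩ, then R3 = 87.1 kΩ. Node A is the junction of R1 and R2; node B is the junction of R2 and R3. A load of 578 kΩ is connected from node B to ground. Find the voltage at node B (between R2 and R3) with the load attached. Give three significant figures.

At node B, R3 is in parallel with the load: R3‖R_L = 75690 Ω.
Below node A the resistance is R2 + (R3‖R_L) = 84020 Ω, so V_A = 14.7 × 84020/84740 = 14.58 V.
Then V_B = V_A × (R3‖R_L)/(R2 + R3‖R_L) = 14.58 × 75690/84020 = 13.1 V.

V ≈ 13.1 V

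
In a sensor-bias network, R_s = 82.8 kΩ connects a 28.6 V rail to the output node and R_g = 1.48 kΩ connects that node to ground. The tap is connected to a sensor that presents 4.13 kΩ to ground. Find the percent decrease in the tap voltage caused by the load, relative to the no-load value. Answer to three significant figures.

26.0 %

The divider's output (Thévenin) resistance is R_s‖R_g = 1.454 kΩ.
Fractional drop under load = R_th/(R_th + R_L) = 1.454 / (1.454 + 4.13) = 0.2604.
So the output falls by 26.0 %.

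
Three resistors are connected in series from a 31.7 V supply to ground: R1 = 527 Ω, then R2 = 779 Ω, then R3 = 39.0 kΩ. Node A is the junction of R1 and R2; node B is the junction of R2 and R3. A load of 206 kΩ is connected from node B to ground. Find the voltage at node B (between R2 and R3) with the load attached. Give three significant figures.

At node B, R3 is in parallel with the load: R3‖R_L = 32790 Ω.
Below node A the resistance is R2 + (R3‖R_L) = 33570 Ω, so V_A = 31.7 × 33570/34100 = 31.21 V.
Then V_B = V_A × (R3‖R_L)/(R2 + R3‖R_L) = 31.21 × 32790/33570 = 30.5 V.

V ≈ 30.5 V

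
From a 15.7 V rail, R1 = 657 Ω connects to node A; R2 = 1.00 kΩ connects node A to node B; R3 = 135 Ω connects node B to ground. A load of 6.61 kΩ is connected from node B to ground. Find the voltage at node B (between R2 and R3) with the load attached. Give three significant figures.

V ≈ 1.16 V

At node B, R3 is in parallel with the load: R3‖R_L = 132.3 Ω.
Below node A the resistance is R2 + (R3‖R_L) = 1132 Ω, so V_A = 15.7 × 1132/1789 = 9.935 V.
Then V_B = V_A × (R3‖R_L)/(R2 + R3‖R_L) = 9.935 × 132.3/1132 = 1.16 V.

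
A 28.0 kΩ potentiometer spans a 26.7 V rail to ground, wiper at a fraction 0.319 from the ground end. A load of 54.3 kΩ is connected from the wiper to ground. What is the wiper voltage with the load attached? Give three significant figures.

The wiper splits the pot into (1−α)R = 19.07 kΩ above and αR = 8.932 kΩ below.
Lower section ‖ load = 7.670 kΩ.
V_wiper = 26.7 × 7.670/(19.07 + 7.670) = 7.66 V.

V ≈ 7.66 V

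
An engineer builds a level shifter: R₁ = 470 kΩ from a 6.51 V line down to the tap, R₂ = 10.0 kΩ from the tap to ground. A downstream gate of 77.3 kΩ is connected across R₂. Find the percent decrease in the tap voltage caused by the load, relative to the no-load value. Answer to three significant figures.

11.2 %

The divider's output (Thévenin) resistance is R₁‖R₂ = 9.792 kΩ.
Fractional drop under load = R_th/(R_th + R_L) = 9.792 / (9.792 + 77.3) = 0.1124.
So the output falls by 11.2 %.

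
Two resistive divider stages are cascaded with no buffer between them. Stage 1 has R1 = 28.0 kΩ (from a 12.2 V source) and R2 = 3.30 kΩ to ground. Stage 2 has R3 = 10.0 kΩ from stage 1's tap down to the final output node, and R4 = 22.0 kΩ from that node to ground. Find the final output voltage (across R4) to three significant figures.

V_out ≈ 0.810 V

Stage 2 presents R3+R4 = 32.00 kΩ as a load on stage 1's tap.
Stage 1's lower leg becomes R2‖(R3+R4) = 2.992 kΩ, so V_mid = 12.2 × 2.992/30.99 = 1.178 V.
Stage 2 is itself unloaded: V_out = V_mid × R4/(R3+R4) = 1.178 × 22.0/32.00 = 0.810 V.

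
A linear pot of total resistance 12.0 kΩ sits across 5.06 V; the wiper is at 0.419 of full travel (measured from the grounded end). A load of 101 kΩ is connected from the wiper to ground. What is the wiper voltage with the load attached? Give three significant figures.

The wiper splits the pot into (1−α)R = 6.972 kΩ above and αR = 5.028 kΩ below.
Lower section ‖ load = 4.790 kΩ.
V_wiper = 5.06 × 4.790/(6.972 + 4.790) = 2.06 V.

V ≈ 2.06 V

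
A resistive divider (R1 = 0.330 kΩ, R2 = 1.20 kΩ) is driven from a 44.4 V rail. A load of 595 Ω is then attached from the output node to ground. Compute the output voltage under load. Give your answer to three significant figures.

V_out ≈ 24.3 V

The load sits in parallel with R2: R2‖R_L = (1200 × 595) / (1200 + 595) = 397.8 Ω.
V_out = 44.4 × 397.8 / (330 + 397.8) = 44.4 × 397.8/727.8 = 24.3 V.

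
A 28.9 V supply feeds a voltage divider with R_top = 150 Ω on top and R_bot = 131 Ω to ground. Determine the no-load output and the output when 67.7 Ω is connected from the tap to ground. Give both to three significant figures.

Unloaded: 13.5 V; loaded: 6.63 V

Open-circuit: V = 28.9 × 131/(150 + 131) = 13.5 V.
With the load, R_bot becomes R_bot‖R_L = 44.63 Ω, so V = 28.9 × 44.63/194.6 = 6.63 V.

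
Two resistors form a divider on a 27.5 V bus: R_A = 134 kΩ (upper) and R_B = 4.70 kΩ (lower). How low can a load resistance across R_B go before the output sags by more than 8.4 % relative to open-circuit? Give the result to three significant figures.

R_L(min) ≈ 49.5 kΩ

Output resistance R_th = R_A‖R_B = (134 × 4.70)/138.7 = 4.541 kΩ.
The fractional drop is R_th/(R_th + R_L); requiring this ≤ 0.0840 gives R_L ≥ R_th(1/0.0840 − 1) = 4.541 × 10.90 = 49.5 kΩ.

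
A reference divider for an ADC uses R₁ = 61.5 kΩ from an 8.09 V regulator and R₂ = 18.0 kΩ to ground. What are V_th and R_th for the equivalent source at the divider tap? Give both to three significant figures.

V_th is the open-circuit tap voltage: 8.09 × 18.0/(61.5 + 18.0) = 1.83 V.
With the supply zeroed, R₁ and R₂ appear in parallel from the tap: R_th = R₁‖R₂ = (61.5 × 18.0)/79.50 = 13.9 kΩ.

V_th = 1.83 V, R_th = 13.9 kΩ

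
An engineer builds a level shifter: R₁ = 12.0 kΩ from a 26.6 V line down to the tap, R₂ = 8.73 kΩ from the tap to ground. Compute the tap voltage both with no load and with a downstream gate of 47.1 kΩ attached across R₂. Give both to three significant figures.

Unloaded: 11.2 V; loaded: 10.1 V

Open-circuit: V = 26.6 × 8.73/(12.0 + 8.73) = 11.2 V.
With the load, R₂ becomes R₂‖R_L = 7.365 kΩ, so V = 26.6 × 7.365/19.36 = 10.1 V.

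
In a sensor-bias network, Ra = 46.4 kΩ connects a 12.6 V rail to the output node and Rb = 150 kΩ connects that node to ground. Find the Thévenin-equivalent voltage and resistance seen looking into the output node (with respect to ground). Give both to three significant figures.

V_th = 9.62 V, R_th = 35.4 kΩ

V_th is the open-circuit tap voltage: 12.6 × 150/(46.4 + 150) = 9.62 V.
With the supply zeroed, Ra and Rb appear in parallel from the tap: R_th = Ra‖Rb = (46.4 × 150)/196.4 = 35.4 kΩ.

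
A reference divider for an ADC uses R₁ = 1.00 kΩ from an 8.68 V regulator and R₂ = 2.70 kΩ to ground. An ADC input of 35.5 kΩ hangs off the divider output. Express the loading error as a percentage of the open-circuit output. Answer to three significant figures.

2.01 %

The divider's output (Thévenin) resistance is R₁‖R₂ = 0.7297 kΩ.
Fractional drop under load = R_th/(R_th + R_L) = 0.7297 / (0.7297 + 35.5) = 0.02014.
So the output falls by 2.01 %.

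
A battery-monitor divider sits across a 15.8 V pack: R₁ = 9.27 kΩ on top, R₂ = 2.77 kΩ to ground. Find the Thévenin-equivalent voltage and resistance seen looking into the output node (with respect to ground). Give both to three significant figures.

V_th is the open-circuit tap voltage: 15.8 × 2.77/(9.27 + 2.77) = 3.64 V.
With the supply zeroed, R₁ and R₂ appear in parallel from the tap: R_th = R₁‖R₂ = (9.27 × 2.77)/12.04 = 2.13 kΩ.

V_th = 3.64 V, R_th = 2.13 kΩ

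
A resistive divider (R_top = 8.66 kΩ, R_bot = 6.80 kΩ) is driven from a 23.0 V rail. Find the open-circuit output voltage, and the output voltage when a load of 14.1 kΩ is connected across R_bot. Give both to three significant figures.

Open-circuit: V = 23.0 × 6.80/(8.66 + 6.80) = 10.1 V.
With the load, R_bot becomes R_bot‖R_L = 4.588 kΩ, so V = 23.0 × 4.588/13.25 = 7.96 V.

Unloaded: 10.1 V; loaded: 7.96 V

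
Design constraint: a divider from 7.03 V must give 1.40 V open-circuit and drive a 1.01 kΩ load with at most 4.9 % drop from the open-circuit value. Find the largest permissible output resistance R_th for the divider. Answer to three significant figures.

Loading drop = R_th/(R_th + R_L) ≤ 0.0490, so R_th ≤ R_L · ε/(1−ε) = 1.01 kΩ × 0.0490/0.9510 = 52.0 Ω.

R_th ≤ 52.0 Ω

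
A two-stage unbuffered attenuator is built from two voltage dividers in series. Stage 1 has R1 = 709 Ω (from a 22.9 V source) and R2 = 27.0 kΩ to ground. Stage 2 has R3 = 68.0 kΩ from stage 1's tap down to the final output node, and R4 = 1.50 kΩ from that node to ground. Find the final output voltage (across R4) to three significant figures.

V_out ≈ 0.477 V

Stage 2 presents R3+R4 = 69500 Ω as a load on stage 1's tap.
Stage 1's lower leg becomes R2‖(R3+R4) = 19450 Ω, so V_mid = 22.9 × 19450/20150 = 22.09 V.
Stage 2 is itself unloaded: V_out = V_mid × R4/(R3+R4) = 22.09 × 1500/69500 = 0.477 V.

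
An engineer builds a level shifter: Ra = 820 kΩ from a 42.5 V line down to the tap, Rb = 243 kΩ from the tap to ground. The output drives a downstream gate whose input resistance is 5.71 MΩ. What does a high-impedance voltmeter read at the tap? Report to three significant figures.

V_out ≈ 9.41 V

The load sits in parallel with Rb: Rb‖R_L = (243 × 5710) / (243 + 5710) = 233.1 kΩ.
V_out = 42.5 × 233.1 / (820 + 233.1) = 42.5 × 233.1/1053 = 9.41 V.
(Unloaded it would have been 9.72 V.)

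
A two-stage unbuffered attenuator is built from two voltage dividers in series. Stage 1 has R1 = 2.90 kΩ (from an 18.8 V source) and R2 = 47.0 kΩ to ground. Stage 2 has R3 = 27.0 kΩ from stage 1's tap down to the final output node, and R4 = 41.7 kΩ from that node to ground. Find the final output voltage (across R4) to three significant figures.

Stage 2 presents R3+R4 = 68.70 kΩ as a load on stage 1's tap.
Stage 1's lower leg becomes R2‖(R3+R4) = 27.91 kΩ, so V_mid = 18.8 × 27.91/30.81 = 17.03 V.
Stage 2 is itself unloaded: V_out = V_mid × R4/(R3+R4) = 17.03 × 41.7/68.70 = 10.3 V.

V_out ≈ 10.3 V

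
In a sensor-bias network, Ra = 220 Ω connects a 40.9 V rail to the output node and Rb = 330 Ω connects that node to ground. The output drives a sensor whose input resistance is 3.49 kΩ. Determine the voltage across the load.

V_out ≈ 23.6 V

The load sits in parallel with Rb: Rb‖R_L = (330 × 3490) / (330 + 3490) = 301.5 Ω.
V_out = 40.9 × 301.5 / (220 + 301.5) = 40.9 × 301.5/521.5 = 23.6 V.
(Unloaded it would have been 24.5 V.)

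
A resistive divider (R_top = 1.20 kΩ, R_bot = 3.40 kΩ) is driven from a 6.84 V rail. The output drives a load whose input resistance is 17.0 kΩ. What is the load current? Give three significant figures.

I_L ≈ 0.283 mA

R_bot‖R_L = 2.833 kΩ; V_out = 6.84 × 2.833/4.033 = 4.805 V.
I_L = V_out / R_L = 4.805 / 17.0 kΩ = 0.283 mA.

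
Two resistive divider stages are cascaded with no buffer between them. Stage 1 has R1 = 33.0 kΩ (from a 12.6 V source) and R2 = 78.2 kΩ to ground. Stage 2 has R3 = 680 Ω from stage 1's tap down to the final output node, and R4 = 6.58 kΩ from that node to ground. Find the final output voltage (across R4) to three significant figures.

Stage 2 presents R3+R4 = 7260 Ω as a load on stage 1's tap.
Stage 1's lower leg becomes R2‖(R3+R4) = 6643 Ω, so V_mid = 12.6 × 6643/39640 = 2.111 V.
Stage 2 is itself unloaded: V_out = V_mid × R4/(R3+R4) = 2.111 × 6580/7260 = 1.91 V.

V_out ≈ 1.91 V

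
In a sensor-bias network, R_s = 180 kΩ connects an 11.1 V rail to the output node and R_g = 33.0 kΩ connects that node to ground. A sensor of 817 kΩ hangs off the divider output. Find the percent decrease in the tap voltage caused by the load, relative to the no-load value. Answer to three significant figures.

3.30 %

The divider's output (Thévenin) resistance is R_s‖R_g = 27.89 kΩ.
Fractional drop under load = R_th/(R_th + R_L) = 27.89 / (27.89 + 817) = 0.03301.
So the output falls by 3.30 %.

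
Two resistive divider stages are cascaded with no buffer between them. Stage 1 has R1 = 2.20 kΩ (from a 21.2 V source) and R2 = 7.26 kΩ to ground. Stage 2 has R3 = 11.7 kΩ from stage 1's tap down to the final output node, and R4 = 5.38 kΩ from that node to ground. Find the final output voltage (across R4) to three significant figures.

V_out ≈ 4.66 V

Stage 2 presents R3+R4 = 17.08 kΩ as a load on stage 1's tap.
Stage 1's lower leg becomes R2‖(R3+R4) = 5.095 kΩ, so V_mid = 21.2 × 5.095/7.295 = 14.81 V.
Stage 2 is itself unloaded: V_out = V_mid × R4/(R3+R4) = 14.81 × 5.38/17.08 = 4.66 V.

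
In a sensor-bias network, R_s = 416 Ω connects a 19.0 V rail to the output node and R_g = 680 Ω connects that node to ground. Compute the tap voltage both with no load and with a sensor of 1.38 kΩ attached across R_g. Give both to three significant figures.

Unloaded: 11.8 V; loaded: 9.93 V

Open-circuit: V = 19.0 × 680/(416 + 680) = 11.8 V.
With the load, R_g becomes R_g‖R_L = 455.5 Ω, so V = 19.0 × 455.5/871.5 = 9.93 V.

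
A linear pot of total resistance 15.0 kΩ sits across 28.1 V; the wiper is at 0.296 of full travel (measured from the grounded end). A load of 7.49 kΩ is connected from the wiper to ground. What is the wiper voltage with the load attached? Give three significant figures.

The wiper splits the pot into (1−α)R = 10.56 kΩ above and αR = 4.440 kΩ below.
Lower section ‖ load = 2.788 kΩ.
V_wiper = 28.1 × 2.788/(10.56 + 2.788) = 5.87 V.

V ≈ 5.87 V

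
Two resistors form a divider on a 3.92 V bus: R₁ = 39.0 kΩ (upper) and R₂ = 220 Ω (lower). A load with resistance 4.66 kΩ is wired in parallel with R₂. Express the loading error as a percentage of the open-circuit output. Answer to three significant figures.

The divider's output (Thévenin) resistance is R₁‖R₂ = 218.8 Ω.
Fractional drop under load = R_th/(R_th + R_L) = 218.8 / (218.8 + 4660) = 0.04484.
So the output falls by 4.48 %.

4.48 %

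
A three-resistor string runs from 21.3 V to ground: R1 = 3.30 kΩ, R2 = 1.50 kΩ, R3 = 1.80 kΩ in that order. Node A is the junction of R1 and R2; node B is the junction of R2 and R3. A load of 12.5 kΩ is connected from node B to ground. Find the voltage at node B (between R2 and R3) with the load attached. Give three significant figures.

At node B, R3 is in parallel with the load: R3‖R_L = 1.573 kΩ.
Below node A the resistance is R2 + (R3‖R_L) = 3.073 kΩ, so V_A = 21.3 × 3.073/6.373 = 10.27 V.
Then V_B = V_A × (R3‖R_L)/(R2 + R3‖R_L) = 10.27 × 1.573/3.073 = 5.26 V.

V ≈ 5.26 V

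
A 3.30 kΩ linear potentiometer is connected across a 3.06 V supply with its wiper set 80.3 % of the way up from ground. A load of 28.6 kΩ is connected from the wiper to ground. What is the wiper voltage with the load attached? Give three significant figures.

The wiper splits the pot into (1−α)R = 650.1 Ω above and αR = 2650 Ω below.
Lower section ‖ load = 2425 Ω.
V_wiper = 3.06 × 2425/(650.1 + 2425) = 2.41 V.

V ≈ 2.41 V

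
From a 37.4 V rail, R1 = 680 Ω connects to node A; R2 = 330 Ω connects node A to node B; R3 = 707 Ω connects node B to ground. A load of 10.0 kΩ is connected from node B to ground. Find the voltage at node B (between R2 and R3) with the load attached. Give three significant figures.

At node B, R3 is in parallel with the load: R3‖R_L = 660.3 Ω.
Below node A the resistance is R2 + (R3‖R_L) = 990.3 Ω, so V_A = 37.4 × 990.3/1670 = 22.17 V.
Then V_B = V_A × (R3‖R_L)/(R2 + R3‖R_L) = 22.17 × 660.3/990.3 = 14.8 V.

V ≈ 14.8 V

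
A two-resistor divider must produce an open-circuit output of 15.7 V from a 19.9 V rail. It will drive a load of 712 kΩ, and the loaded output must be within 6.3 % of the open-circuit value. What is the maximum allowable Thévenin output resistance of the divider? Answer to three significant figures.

Loading drop = R_th/(R_th + R_L) ≤ 0.0630, so R_th ≤ R_L · ε/(1−ε) = 712 kΩ × 0.0630/0.9370 = 47.9 kΩ.
(Any R1, R2 with R2/(R1+R2) = 0.789 and R1‖R2 ≤ 47.9 kΩ will meet the spec.)

R_th ≤ 47.9 kΩ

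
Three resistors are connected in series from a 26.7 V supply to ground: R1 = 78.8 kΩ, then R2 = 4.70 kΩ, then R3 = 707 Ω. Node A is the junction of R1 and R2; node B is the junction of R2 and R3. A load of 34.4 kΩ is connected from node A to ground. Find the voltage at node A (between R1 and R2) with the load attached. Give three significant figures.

Below node A the series string R2+R3 = 5407 Ω sits in parallel with the 34400 Ω load: 4673 Ω.
V_A = 26.7 × 4673/(78800 + 4673) = 1.49 V.

V ≈ 1.49 V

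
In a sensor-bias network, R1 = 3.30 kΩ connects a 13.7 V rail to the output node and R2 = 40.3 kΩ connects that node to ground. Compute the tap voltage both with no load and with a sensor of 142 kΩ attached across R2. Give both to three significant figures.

Unloaded: 12.7 V; loaded: 12.4 V

Open-circuit: V = 13.7 × 40.3/(3.30 + 40.3) = 12.7 V.
With the load, R2 becomes R2‖R_L = 31.39 kΩ, so V = 13.7 × 31.39/34.69 = 12.4 V.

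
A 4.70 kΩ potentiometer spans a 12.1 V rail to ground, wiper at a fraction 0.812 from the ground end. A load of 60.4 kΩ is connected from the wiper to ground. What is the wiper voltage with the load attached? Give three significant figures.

V ≈ 9.71 V

The wiper splits the pot into (1−α)R = 883.6 Ω above and αR = 3816 Ω below.
Lower section ‖ load = 3590 Ω.
V_wiper = 12.1 × 3590/(883.6 + 3590) = 9.71 V.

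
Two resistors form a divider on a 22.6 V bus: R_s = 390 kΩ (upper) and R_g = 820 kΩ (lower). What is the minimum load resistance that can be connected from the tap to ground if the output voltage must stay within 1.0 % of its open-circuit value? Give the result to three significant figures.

R_L(min) ≈ 26.2 MΩ

Output resistance R_th = R_s‖R_g = (390 × 820)/1210 = 264.3 kΩ.
The fractional drop is R_th/(R_th + R_L); requiring this ≤ 0.0100 gives R_L ≥ R_th(1/0.0100 − 1) = 264.3 × 99.00 = 26.2 MΩ.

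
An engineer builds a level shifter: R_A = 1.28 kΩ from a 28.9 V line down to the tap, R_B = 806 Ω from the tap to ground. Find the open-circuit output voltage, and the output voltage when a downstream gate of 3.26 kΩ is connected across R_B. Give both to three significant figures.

Unloaded: 11.2 V; loaded: 9.70 V

Open-circuit: V = 28.9 × 806/(1280 + 806) = 11.2 V.
With the load, R_B becomes R_B‖R_L = 646.2 Ω, so V = 28.9 × 646.2/1926 = 9.70 V.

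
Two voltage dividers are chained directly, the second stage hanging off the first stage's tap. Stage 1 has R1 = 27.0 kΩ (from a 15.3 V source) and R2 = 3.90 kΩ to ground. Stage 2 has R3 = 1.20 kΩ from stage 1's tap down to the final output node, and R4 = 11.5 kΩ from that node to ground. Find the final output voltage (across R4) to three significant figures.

V_out ≈ 1.38 V

Stage 2 presents R3+R4 = 12.70 kΩ as a load on stage 1's tap.
Stage 1's lower leg becomes R2‖(R3+R4) = 2.984 kΩ, so V_mid = 15.3 × 2.984/29.98 = 1.523 V.
Stage 2 is itself unloaded: V_out = V_mid × R4/(R3+R4) = 1.523 × 11.5/12.70 = 1.38 V.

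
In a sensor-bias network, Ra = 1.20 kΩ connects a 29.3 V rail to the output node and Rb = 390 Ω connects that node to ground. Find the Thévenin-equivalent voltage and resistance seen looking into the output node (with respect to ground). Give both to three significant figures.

V_th = 7.19 V, R_th = 294 Ω

V_th is the open-circuit tap voltage: 29.3 × 390/(1200 + 390) = 7.19 V.
With the supply zeroed, Ra and Rb appear in parallel from the tap: R_th = Ra‖Rb = (1200 × 390)/1590 = 294 Ω.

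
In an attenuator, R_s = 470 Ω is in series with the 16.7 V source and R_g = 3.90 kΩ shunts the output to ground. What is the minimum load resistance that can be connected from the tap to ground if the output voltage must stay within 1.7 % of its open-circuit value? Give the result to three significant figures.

Output resistance R_th = R_s‖R_g = (470 × 3900)/4370 = 419.5 Ω.
The fractional drop is R_th/(R_th + R_L); requiring this ≤ 0.0170 gives R_L ≥ R_th(1/0.0170 − 1) = 419.5 × 57.82 = 24.3 kΩ.

R_L(min) ≈ 24.3 kΩ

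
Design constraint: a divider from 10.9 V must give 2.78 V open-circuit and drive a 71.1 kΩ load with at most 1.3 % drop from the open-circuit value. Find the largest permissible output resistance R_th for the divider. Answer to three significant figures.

R_th ≤ 936 Ω

Loading drop = R_th/(R_th + R_L) ≤ 0.0130, so R_th ≤ R_L · ε/(1−ε) = 71.1 kΩ × 0.0130/0.9870 = 936 Ω.
(Any R1, R2 with R2/(R1+R2) = 0.255 and R1‖R2 ≤ 936 Ω will meet the spec.)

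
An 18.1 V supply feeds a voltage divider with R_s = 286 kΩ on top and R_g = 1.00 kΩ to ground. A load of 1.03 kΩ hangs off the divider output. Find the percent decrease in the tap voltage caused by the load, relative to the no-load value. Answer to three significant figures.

Unloaded V = 18.1 × 1.00/287.0 = 0.06307 V.
Loaded: R_g‖R_L = 0.5074 kΩ, giving V = 18.1 × 0.5074/286.5 = 0.03205 V.
Drop = (0.06307 − 0.03205) / 0.06307 = 49.2 %.

49.2 %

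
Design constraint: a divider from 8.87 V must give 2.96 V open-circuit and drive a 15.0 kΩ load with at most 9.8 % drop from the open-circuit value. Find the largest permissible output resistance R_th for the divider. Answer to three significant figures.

R_th ≤ 1.63 kΩ

Loading drop = R_th/(R_th + R_L) ≤ 0.0980, so R_th ≤ R_L · ε/(1−ε) = 15.0 kΩ × 0.0980/0.9020 = 1.63 kΩ.
(Any R1, R2 with R2/(R1+R2) = 0.334 and R1‖R2 ≤ 1.63 kΩ will meet the spec.)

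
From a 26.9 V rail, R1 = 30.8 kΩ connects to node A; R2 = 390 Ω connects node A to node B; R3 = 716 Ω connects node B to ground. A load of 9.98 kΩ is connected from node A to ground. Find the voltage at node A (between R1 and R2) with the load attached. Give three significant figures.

Below node A the series string R2+R3 = 1106 Ω sits in parallel with the 9980 Ω load: 995.7 Ω.
V_A = 26.9 × 995.7/(30800 + 995.7) = 0.842 V.

V ≈ 0.842 V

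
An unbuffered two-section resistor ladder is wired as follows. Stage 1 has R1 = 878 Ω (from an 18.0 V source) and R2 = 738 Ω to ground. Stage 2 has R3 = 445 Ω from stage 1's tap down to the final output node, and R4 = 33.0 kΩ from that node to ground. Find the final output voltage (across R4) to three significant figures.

Stage 2 presents R3+R4 = 33440 Ω as a load on stage 1's tap.
Stage 1's lower leg becomes R2‖(R3+R4) = 722.1 Ω, so V_mid = 18.0 × 722.1/1600 = 8.123 V.
Stage 2 is itself unloaded: V_out = V_mid × R4/(R3+R4) = 8.123 × 33000/33440 = 8.01 V.

V_out ≈ 8.01 V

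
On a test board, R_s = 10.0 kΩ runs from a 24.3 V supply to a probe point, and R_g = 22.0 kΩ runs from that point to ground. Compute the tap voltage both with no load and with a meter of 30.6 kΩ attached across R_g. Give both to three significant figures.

Open-circuit: V = 24.3 × 22.0/(10.0 + 22.0) = 16.7 V.
With the load, R_g becomes R_g‖R_L = 12.80 kΩ, so V = 24.3 × 12.80/22.80 = 13.6 V.

Unloaded: 16.7 V; loaded: 13.6 V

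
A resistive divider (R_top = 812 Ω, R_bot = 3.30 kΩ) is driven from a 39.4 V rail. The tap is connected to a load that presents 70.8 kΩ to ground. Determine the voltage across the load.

V_out ≈ 31.3 V

The load sits in parallel with R_bot: R_bot‖R_L = (3300 × 70800) / (3300 + 70800) = 3153 Ω.
V_out = 39.4 × 3153 / (812 + 3153) = 39.4 × 3153/3965 = 31.3 V.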